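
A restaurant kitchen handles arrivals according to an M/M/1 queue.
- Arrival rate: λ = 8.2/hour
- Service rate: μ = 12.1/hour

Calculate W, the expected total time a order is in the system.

First, compute utilization: ρ = λ/μ = 8.2/12.1 = 0.6777
For M/M/1: W = 1/(μ-λ)
W = 1/(12.1-8.2) = 1/3.90
W = 0.2564 hours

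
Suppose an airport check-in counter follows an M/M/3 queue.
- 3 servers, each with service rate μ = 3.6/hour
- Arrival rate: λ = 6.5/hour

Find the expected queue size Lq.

Traffic intensity: ρ = λ/(cμ) = 6.5/(3×3.6) = 0.6019
Since ρ = 0.6019 < 1, system is stable.
Offered load a = λ/μ = cρ = 6.5/3.6 = 1.8056
P₀ = [ Σₙ₌₀^2 aⁿ/n! + a^3/(3!(1-ρ)) ]⁻¹
Σ = a^0/0! + a^1/1! + a^2/2! = 1.0000 + 1.8056 + 1.6300 = 4.4356
a^3/(3!(1-ρ)) = 5.8862/(6 × 0.39815) = 2.4640
P₀ = 1/(4.4356 + 2.4640) = 0.1449
Lq = P₀·a^3·ρ / (3!(1-ρ)²) = 0.1449 × 5.8862 × 0.6019 / (6 × 0.1585) = 0.5398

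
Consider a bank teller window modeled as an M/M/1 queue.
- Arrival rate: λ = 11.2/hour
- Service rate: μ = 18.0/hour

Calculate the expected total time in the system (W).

First, compute utilization: ρ = λ/μ = 11.2/18.0 = 0.6222
For M/M/1: W = 1/(μ-λ)
W = 1/(18.0-11.2) = 1/6.80
W = 0.1471 hours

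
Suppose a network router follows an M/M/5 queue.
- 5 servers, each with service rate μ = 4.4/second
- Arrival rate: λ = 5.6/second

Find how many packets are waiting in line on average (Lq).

Traffic intensity: ρ = λ/(cμ) = 5.6/(5×4.4) = 0.2545
Since ρ = 0.2545 < 1, system is stable.
Offered load a = λ/μ = cρ = 5.6/4.4 = 1.2727
P₀ = [ Σₙ₌₀^4 aⁿ/n! + a^5/(5!(1-ρ)) ]⁻¹
Σ = a^0/0! + a^1/1! + a^2/2! + a^3/3! + a^4/4! = 1.00000 + 1.27273 + 0.809917 + 0.343601 + 0.109328 = 3.5356
a^5/(5!(1-ρ)) = 3.3395/(120 × 0.7455) = 0.03733
P₀ = 1/(3.5356 + 0.03733) = 0.2799
Lq = P₀·a^5·ρ / (5!(1-ρ)²) = 0.27988 × 3.3395 × 0.25455 / (120 × 0.55570) = 0.003568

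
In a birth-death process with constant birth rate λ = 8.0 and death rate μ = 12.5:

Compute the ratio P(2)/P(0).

For constant rates: P(n)/P(0) = (λ/μ)^n
P(2)/P(0) = (8.0/12.5)^2 = 0.6400^2 = 0.4096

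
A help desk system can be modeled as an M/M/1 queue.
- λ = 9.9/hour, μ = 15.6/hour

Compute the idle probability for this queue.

ρ = λ/μ = 9.9/15.6 = 0.6346
P(0) = 1 - ρ = 1 - 0.6346 = 0.3654
The server is idle 36.54% of the time.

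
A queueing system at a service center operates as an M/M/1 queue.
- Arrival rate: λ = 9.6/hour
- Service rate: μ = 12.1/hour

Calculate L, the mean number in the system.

ρ = λ/μ = 9.6/12.1 = 0.7934
For M/M/1: L = λ/(μ-λ)
L = 9.6/(12.1-9.6) = 9.6/2.50
L = 3.8400 customers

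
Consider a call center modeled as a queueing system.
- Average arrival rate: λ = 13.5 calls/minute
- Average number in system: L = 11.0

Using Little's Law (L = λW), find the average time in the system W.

Little's Law: L = λW, so W = L/λ
W = 11.0/13.5 = 0.8148 minutes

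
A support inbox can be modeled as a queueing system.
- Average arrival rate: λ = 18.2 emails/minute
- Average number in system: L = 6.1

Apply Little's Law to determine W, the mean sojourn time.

Little's Law: L = λW, so W = L/λ
W = 6.1/18.2 = 0.3352 minutes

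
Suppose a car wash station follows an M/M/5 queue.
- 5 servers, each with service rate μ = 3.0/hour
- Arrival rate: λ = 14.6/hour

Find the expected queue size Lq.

Traffic intensity: ρ = λ/(cμ) = 14.6/(5×3.0) = 0.9733
Since ρ = 0.9733 < 1, system is stable.
Offered load a = λ/μ = cρ = 14.6/3.0 = 4.8667
P₀ = [ Σₙ₌₀^4 aⁿ/n! + a^5/(5!(1-ρ)) ]⁻¹
Σ = a^0/0! + a^1/1! + a^2/2! + a^3/3! + a^4/4! = 1.0000 + 4.8667 + 11.8422 + 19.2107 + 23.3730 = 60.2926
a^5/(5!(1-ρ)) = 2729.9708/(120 × 0.026666667) = 853.1159
P₀ = 1/(60.2926 + 853.1159) = 0.001095
Lq = P₀·a^5·ρ / (5!(1-ρ)²) = 0.00109480 × 2729.9708 × 0.973333 / (120 × 0.000711111) = 34.0907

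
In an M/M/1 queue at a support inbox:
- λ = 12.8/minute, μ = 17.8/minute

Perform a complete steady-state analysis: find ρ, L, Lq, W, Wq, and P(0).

Step 1: ρ = λ/μ = 12.8/17.8 = 0.7191
Step 2: L = λ/(μ-λ) = 12.8/5.00 = 2.5600
Step 3: Lq = λ²/(μ(μ-λ)) = 163.84/(17.8×5.00) = 1.8409
Step 4: W = 1/(μ-λ) = 1/5.00 = 0.2000
Step 5: Wq = λ/(μ(μ-λ)) = 12.8/(17.8×5.00) = 0.1438
Step 6: P(0) = 1-ρ = 0.2809
Verify: L = λW = 12.8×0.2000 = 2.5600 ✔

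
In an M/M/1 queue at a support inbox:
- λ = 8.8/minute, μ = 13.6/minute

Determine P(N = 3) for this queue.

ρ = λ/μ = 8.8/13.6 = 0.6471
P(n) = (1-ρ)ρⁿ
P(3) = (1-0.6471) × 0.6471^3
P(3) = 0.352900 × 0.270966
P(3) = 0.09562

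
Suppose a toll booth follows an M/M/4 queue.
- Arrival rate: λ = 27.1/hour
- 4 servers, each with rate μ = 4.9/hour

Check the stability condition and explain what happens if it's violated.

Stability requires ρ = λ/(cμ) < 1
ρ = 27.1/(4 × 4.9) = 27.1/19.60 = 1.3827
Since 1.3827 ≥ 1, the system is UNSTABLE.
Need c > λ/μ = 27.1/4.9 = 5.53.
Minimum servers needed: c = 6.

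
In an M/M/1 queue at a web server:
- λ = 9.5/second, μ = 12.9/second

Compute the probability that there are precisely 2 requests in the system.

ρ = λ/μ = 9.5/12.9 = 0.7364
P(n) = (1-ρ)ρⁿ
P(2) = (1-0.7364) × 0.7364^2
P(2) = 0.26360 × 0.54228
P(2) = 0.1429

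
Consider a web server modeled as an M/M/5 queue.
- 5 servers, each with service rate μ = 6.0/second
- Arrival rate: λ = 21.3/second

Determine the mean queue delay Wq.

Traffic intensity: ρ = λ/(cμ) = 21.3/(5×6.0) = 0.7100
Since ρ = 0.7100 < 1, system is stable.
Offered load a = λ/μ = cρ = 21.3/6.0 = 3.5500
P₀ = [ Σₙ₌₀^4 aⁿ/n! + a^5/(5!(1-ρ)) ]⁻¹
Σ = a^0/0! + a^1/1! + a^2/2! + a^3/3! + a^4/4! = 1.0000 + 3.5500 + 6.3013 + 7.4565 + 6.6176 = 24.9254
a^5/(5!(1-ρ)) = 563.8217/(120 × 0.2900) = 16.2018
P₀ = 1/(24.9254 + 16.2018) = 0.02431
Lq = P₀·a^5·ρ / (5!(1-ρ)²) = 0.024315 × 563.8217 × 0.71000 / (120 × 0.084100) = 0.9645
Wq = Lq/λ = 0.9645/21.3 = 0.04528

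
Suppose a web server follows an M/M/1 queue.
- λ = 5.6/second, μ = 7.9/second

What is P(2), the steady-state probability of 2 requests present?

ρ = λ/μ = 5.6/7.9 = 0.7089
P(n) = (1-ρ)ρⁿ
P(2) = (1-0.7089) × 0.7089^2
P(2) = 0.2911 × 0.5025
P(2) = 0.1463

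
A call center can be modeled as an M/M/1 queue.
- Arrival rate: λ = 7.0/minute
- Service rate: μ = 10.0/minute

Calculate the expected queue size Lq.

ρ = λ/μ = 7.0/10.0 = 0.7000
For M/M/1: Lq = λ²/(μ(μ-λ))
Lq = 49.00/(10.0 × 3.00)
Lq = 1.6333 calls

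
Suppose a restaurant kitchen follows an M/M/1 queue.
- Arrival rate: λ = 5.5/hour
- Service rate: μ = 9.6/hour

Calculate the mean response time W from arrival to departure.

First, compute utilization: ρ = λ/μ = 5.5/9.6 = 0.5729
For M/M/1: W = 1/(μ-λ)
W = 1/(9.6-5.5) = 1/4.10
W = 0.2439 hours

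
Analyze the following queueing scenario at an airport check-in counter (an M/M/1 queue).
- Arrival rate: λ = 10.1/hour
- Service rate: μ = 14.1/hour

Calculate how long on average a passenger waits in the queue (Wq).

First, compute utilization: ρ = λ/μ = 10.1/14.1 = 0.7163
For M/M/1: Wq = λ/(μ(μ-λ))
Wq = 10.1/(14.1 × (14.1-10.1))
Wq = 10.1/(14.1 × 4.00)
Wq = 0.1791 hours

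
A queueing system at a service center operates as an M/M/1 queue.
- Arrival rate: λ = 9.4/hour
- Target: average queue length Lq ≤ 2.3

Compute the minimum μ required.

For M/M/1: Lq = λ²/(μ(μ-λ))
Need Lq ≤ 2.3, i.e. μ(μ-λ) ≥ λ²/2.3
μ² - 9.4μ - 88.36/2.3 ≥ 0  →  μ² - 9.4μ - 38.4173913 ≥ 0
Quadratic formula (positive root): μ = [λ + √(λ² + 4×38.4173913)]/2
Discriminant: 88.36 + 4×38.4173913 = 242.029565, √242.029565 = 15.557299
μ ≥ (9.4 + 15.557299)/2 = 12.4786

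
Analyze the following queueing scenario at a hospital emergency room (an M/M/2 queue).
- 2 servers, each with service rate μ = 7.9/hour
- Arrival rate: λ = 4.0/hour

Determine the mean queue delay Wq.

Traffic intensity: ρ = λ/(cμ) = 4.0/(2×7.9) = 0.2532
Since ρ = 0.2532 < 1, system is stable.
Offered load a = λ/μ = cρ = 4.0/7.9 = 0.5063
P₀ = [ Σₙ₌₀^1 aⁿ/n! + a^2/(2!(1-ρ)) ]⁻¹
Σ = a^0/0! + a^1/1! = 1.0000 + 0.5063 = 1.5063
a^2/(2!(1-ρ)) = 0.25637/(2 × 0.74684) = 0.1716
P₀ = 1/(1.5063 + 0.1716) = 0.5960
Lq = P₀·a^2·ρ / (2!(1-ρ)²) = 0.59596 × 0.25637 × 0.25316 / (2 × 0.55776) = 0.03467
Wq = Lq/λ = 0.034674/4.0 = 0.008669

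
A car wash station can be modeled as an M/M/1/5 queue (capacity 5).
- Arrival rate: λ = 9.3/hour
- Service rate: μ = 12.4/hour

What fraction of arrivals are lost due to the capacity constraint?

ρ = λ/μ = 9.3/12.4 = 0.7500
P₀ = (1-ρ)/(1-ρ^(K+1)) = (1-0.7500)/(1-0.7500^6) = 0.2500/0.8220 = 0.3041
P_K = P₀×ρ^K = 0.30413 × 0.7500^5 = 0.30413 × 0.23730 = 0.07217
Blocking probability = 7.22%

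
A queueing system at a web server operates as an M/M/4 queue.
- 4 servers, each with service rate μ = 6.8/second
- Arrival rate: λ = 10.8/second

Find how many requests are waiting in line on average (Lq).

Traffic intensity: ρ = λ/(cμ) = 10.8/(4×6.8) = 0.3971
Since ρ = 0.3971 < 1, system is stable.
Offered load a = λ/μ = cρ = 10.8/6.8 = 1.5882
P₀ = [ Σₙ₌₀^3 aⁿ/n! + a^4/(4!(1-ρ)) ]⁻¹
Σ = a^0/0! + a^1/1! + a^2/2! + a^3/3! = 1.00000 + 1.58824 + 1.26125 + 0.667718 = 4.5172
a^4/(4!(1-ρ)) = 6.3630/(24 × 0.6029) = 0.4397
P₀ = 1/(4.5172 + 0.4397) = 0.2017
Lq = P₀·a^4·ρ / (4!(1-ρ)²) = 0.2017 × 6.3630 × 0.3971 / (24 × 0.3635) = 0.05842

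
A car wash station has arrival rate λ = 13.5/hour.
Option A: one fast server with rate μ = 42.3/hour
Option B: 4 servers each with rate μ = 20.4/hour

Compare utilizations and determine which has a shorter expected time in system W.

Option A: single server μ = 42.3 (M/M/1)
  ρ_A = 13.5/42.3 = 0.3191
  W_A = 1/(μ-λ) = 1/(42.3-13.5) = 1/28.80 = 0.03472

Option B: 4 servers μ = 20.4 (M/M/4)
  ρ_B = λ/(cμ) = 13.5/(4×20.4) = 0.1654
  Offered load a = λ/μ = cρ = 13.5/20.4 = 0.6618
  P₀ = [ Σₙ₌₀^3 aⁿ/n! + a^4/(4!(1-ρ)) ]⁻¹
  Σ = a^0/0! + a^1/1! + a^2/2! + a^3/3! = 1.0000 + 0.66176 + 0.21897 + 0.048301 = 1.9290
  a^4/(4!(1-ρ)) = 0.1918/(24 × 0.8346) = 0.009575
  P₀ = 1/(1.9290 + 0.009575) = 0.5158
  Lq = P₀·a^4·ρ / (4!(1-ρ)²) = 0.51583 × 0.19178 × 0.16544 / (24 × 0.69649) = 0.0009791
  Wq_B = Lq/λ = 0.0009791/13.5 = 0.00007253
  W_B = Wq_B + 1/μ = 0.00007253 + 0.04902 = 0.04909

Since W_A = 0.03472 < W_B = 0.04909, Option A (single fast server) has the shorter time in system.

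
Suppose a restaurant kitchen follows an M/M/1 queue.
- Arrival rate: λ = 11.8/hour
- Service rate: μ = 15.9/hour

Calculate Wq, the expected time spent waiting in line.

First, compute utilization: ρ = λ/μ = 11.8/15.9 = 0.7421
For M/M/1: Wq = λ/(μ(μ-λ))
Wq = 11.8/(15.9 × (15.9-11.8))
Wq = 11.8/(15.9 × 4.10)
Wq = 0.1810 hours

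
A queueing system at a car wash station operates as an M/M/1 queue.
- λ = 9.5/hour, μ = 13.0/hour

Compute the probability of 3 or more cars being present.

ρ = λ/μ = 9.5/13.0 = 0.73077
P(N ≥ n) = ρⁿ
P(N ≥ 3) = 0.73077^3
P(N ≥ 3) = 0.3902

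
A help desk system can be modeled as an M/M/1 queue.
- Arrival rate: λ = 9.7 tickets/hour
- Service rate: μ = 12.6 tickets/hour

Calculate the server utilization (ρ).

Server utilization: ρ = λ/μ
ρ = 9.7/12.6 = 0.7698
The server is busy 76.98% of the time.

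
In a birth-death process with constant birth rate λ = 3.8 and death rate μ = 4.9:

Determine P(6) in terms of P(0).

For constant rates: P(n)/P(0) = (λ/μ)^n
P(6)/P(0) = (3.8/4.9)^6 = 0.7755^6 = 0.2175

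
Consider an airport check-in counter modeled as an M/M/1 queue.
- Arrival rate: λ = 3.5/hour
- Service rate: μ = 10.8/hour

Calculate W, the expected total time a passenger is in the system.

First, compute utilization: ρ = λ/μ = 3.5/10.8 = 0.3241
For M/M/1: W = 1/(μ-λ)
W = 1/(10.8-3.5) = 1/7.30
W = 0.1370 hours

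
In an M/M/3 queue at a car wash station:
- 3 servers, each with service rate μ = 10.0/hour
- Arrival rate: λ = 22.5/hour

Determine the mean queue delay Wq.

Traffic intensity: ρ = λ/(cμ) = 22.5/(3×10.0) = 0.7500
Since ρ = 0.7500 < 1, system is stable.
Offered load a = λ/μ = cρ = 22.5/10.0 = 2.2500
P₀ = [ Σₙ₌₀^2 aⁿ/n! + a^3/(3!(1-ρ)) ]⁻¹
Σ = a^0/0! + a^1/1! + a^2/2! = 1.0000 + 2.2500 + 2.5312 = 5.7812
a^3/(3!(1-ρ)) = 11.390625/(6 × 0.25000000) = 7.5938
P₀ = 1/(5.7812 + 7.5938) = 0.07477
Lq = P₀·a^3·ρ / (3!(1-ρ)²) = 0.074766 × 11.3906 × 0.75000 / (6 × 0.062500) = 1.7033
Wq = Lq/λ = 1.7033/22.5 = 0.07570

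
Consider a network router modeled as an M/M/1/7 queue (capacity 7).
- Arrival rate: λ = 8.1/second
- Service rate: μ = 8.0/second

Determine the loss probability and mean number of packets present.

ρ = λ/μ = 8.1/8.0 = 1.0125
P₀ = (1-ρ)/(1-ρ^(K+1)) = (1-1.0125)/(1-1.0125^8) = -0.01250/-0.1045 = 0.1196
P_K = P₀×ρ^K = 0.1196 × 1.0125^7 = 0.1196 × 1.0909 = 0.1305
Blocking probability P_7 = 0.1305 (13.05%)
L = ρ[1 - (K+1)ρ^K + Kρ^(K+1)] / [(1-ρ)(1-ρ^(K+1))]
L = 1.0125 × (1 - 8×1.09085047 + 7×1.10448610) / ((1 - 1.0125) × (1 - 1.10448610)) = 3.5652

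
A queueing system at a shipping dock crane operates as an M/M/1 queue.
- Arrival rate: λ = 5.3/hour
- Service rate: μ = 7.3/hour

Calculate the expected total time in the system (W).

First, compute utilization: ρ = λ/μ = 5.3/7.3 = 0.7260
For M/M/1: W = 1/(μ-λ)
W = 1/(7.3-5.3) = 1/2.00
W = 0.5000 hours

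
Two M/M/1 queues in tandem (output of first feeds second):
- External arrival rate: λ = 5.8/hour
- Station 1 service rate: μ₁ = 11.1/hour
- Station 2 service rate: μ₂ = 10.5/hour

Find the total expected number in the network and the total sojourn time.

By Jackson's theorem, each station behaves as independent M/M/1.
Station 1: ρ₁ = 5.8/11.1 = 0.5225, L₁ = ρ₁/(1-ρ₁) = λ/(μ₁-λ) = 5.8/5.30 = 1.09434
Station 2: ρ₂ = 5.8/10.5 = 0.5524, L₂ = ρ₂/(1-ρ₂) = λ/(μ₂-λ) = 5.8/4.70 = 1.23404
Total: L = L₁ + L₂ = 1.09434 + 1.23404 = 2.3284
W = L/λ = 2.3284/5.8 = 0.4014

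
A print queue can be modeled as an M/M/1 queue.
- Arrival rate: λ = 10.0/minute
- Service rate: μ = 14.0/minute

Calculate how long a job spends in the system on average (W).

First, compute utilization: ρ = λ/μ = 10.0/14.0 = 0.7143
For M/M/1: W = 1/(μ-λ)
W = 1/(14.0-10.0) = 1/4.00
W = 0.2500 minutes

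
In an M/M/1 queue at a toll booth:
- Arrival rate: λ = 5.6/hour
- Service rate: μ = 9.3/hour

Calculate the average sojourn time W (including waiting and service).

First, compute utilization: ρ = λ/μ = 5.6/9.3 = 0.6022
For M/M/1: W = 1/(μ-λ)
W = 1/(9.3-5.6) = 1/3.70
W = 0.2703 hours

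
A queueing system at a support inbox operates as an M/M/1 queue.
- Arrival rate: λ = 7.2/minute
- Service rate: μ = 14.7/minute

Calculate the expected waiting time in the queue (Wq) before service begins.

First, compute utilization: ρ = λ/μ = 7.2/14.7 = 0.4898
For M/M/1: Wq = λ/(μ(μ-λ))
Wq = 7.2/(14.7 × (14.7-7.2))
Wq = 7.2/(14.7 × 7.50)
Wq = 0.06531 minutes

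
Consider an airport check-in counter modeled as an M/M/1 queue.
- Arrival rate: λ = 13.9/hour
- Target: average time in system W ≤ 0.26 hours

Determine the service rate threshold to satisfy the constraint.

For M/M/1: W = 1/(μ-λ)
Need W ≤ 0.26, so 1/(μ-λ) ≤ 0.26
μ - λ ≥ 1/0.26 = 3.8462
μ ≥ 13.9 + 3.8462 = 17.7462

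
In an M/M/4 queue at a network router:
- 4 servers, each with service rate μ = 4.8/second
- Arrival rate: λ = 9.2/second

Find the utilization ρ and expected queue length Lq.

Traffic intensity: ρ = λ/(cμ) = 9.2/(4×4.8) = 0.4792
Since ρ = 0.4792 < 1, system is stable.
Offered load a = λ/μ = cρ = 9.2/4.8 = 1.9167
P₀ = [ Σₙ₌₀^3 aⁿ/n! + a^4/(4!(1-ρ)) ]⁻¹
Σ = a^0/0! + a^1/1! + a^2/2! + a^3/3! = 1.0000 + 1.9167 + 1.8368 + 1.1735 = 5.9270
a^4/(4!(1-ρ)) = 13.4954/(24 × 0.52083) = 1.0796
P₀ = 1/(5.9270 + 1.0796) = 0.1427
Lq = P₀·a^4·ρ / (4!(1-ρ)²) = 0.14272 × 13.4954 × 0.47917 / (24 × 0.27127) = 0.1418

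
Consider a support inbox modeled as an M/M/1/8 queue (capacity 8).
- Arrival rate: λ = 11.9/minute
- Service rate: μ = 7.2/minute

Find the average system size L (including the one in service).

ρ = λ/μ = 11.9/7.2 = 1.65278
P₀ = (1-ρ)/(1-ρ^(K+1)) = (1-1.65278)/(1-1.65278^9) = -0.6528/-91.0313 = 0.007171
P_K = P₀×ρ^K = 0.007171 × 1.65278^8 = 0.007171 × 55.6827 = 0.3993
L = ρ[1 - (K+1)ρ^K + Kρ^(K+1)] / [(1-ρ)(1-ρ^(K+1))]
L = 1.65278 × (1 - 9×55.6827 + 8×92.0313) / ((1 - 1.65278) × (1 - 92.0313)) = 6.5670 emails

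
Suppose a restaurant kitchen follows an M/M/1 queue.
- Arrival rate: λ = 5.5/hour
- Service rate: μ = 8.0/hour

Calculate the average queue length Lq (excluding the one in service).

ρ = λ/μ = 5.5/8.0 = 0.6875
For M/M/1: Lq = λ²/(μ(μ-λ))
Lq = 30.25/(8.0 × 2.50)
Lq = 1.5125 orders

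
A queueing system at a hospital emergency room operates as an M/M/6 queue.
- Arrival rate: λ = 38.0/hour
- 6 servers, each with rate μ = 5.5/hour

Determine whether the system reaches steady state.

Stability requires ρ = λ/(cμ) < 1
ρ = 38.0/(6 × 5.5) = 38.0/33.00 = 1.1515
Since 1.1515 ≥ 1, the system is UNSTABLE.
Need c > λ/μ = 38.0/5.5 = 6.91.
Minimum servers needed: c = 7.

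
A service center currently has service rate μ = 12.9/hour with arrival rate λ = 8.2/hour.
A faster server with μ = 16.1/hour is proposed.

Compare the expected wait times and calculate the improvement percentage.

System 1: ρ₁ = 8.2/12.9 = 0.6357, W₁ = 1/(12.9-8.2) = 0.2128
System 2: ρ₂ = 8.2/16.1 = 0.5093, W₂ = 1/(16.1-8.2) = 0.1266
Improvement: (W₁-W₂)/W₁ = (0.2128-0.1266)/0.2128 = 40.51%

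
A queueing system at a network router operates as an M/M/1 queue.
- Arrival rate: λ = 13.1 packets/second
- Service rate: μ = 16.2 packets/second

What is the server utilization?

Server utilization: ρ = λ/μ
ρ = 13.1/16.2 = 0.8086
The server is busy 80.86% of the time.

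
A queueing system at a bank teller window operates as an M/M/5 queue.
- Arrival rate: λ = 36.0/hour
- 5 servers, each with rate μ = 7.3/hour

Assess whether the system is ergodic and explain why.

Stability requires ρ = λ/(cμ) < 1
ρ = 36.0/(5 × 7.3) = 36.0/36.50 = 0.9863
Since 0.9863 < 1, the system is STABLE.
The servers are busy 98.63% of the time.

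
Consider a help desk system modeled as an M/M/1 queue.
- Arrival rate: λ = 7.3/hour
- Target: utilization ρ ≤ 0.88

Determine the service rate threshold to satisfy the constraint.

ρ = λ/μ, so μ = λ/ρ
μ ≥ 7.3/0.88 = 8.2955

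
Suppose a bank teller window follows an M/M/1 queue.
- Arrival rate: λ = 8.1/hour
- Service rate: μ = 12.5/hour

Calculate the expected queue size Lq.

ρ = λ/μ = 8.1/12.5 = 0.6480
For M/M/1: Lq = λ²/(μ(μ-λ))
Lq = 65.61/(12.5 × 4.40)
Lq = 1.1929 transactions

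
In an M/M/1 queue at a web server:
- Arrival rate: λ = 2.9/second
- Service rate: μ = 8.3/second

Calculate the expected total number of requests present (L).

ρ = λ/μ = 2.9/8.3 = 0.3494
For M/M/1: L = λ/(μ-λ)
L = 2.9/(8.3-2.9) = 2.9/5.40
L = 0.5370 requests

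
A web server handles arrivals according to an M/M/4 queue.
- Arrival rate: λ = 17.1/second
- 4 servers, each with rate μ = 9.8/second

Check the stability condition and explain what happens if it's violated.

Stability requires ρ = λ/(cμ) < 1
ρ = 17.1/(4 × 9.8) = 17.1/39.20 = 0.4362
Since 0.4362 < 1, the system is STABLE.
The servers are busy 43.62% of the time.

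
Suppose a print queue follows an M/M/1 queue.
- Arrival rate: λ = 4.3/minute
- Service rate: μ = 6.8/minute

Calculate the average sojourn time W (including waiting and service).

First, compute utilization: ρ = λ/μ = 4.3/6.8 = 0.6324
For M/M/1: W = 1/(μ-λ)
W = 1/(6.8-4.3) = 1/2.50
W = 0.4000 minutes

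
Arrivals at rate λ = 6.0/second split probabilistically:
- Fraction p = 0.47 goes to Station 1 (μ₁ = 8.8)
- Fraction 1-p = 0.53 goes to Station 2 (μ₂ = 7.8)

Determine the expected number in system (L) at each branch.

Effective rates: λ₁ = 6.0×0.47 = 2.82, λ₂ = 6.0×0.53 = 3.18
Station 1: ρ₁ = 2.82/8.8 = 0.32045, L₁ = ρ₁/(1-ρ₁) = 0.32045/(1-0.32045) = 0.4716
Station 2: ρ₂ = 3.18/7.8 = 0.4077, L₂ = ρ₂/(1-ρ₂) = 0.4077/(1-0.4077) = 0.6883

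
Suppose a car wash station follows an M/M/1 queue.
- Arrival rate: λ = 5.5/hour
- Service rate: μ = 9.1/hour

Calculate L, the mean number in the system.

ρ = λ/μ = 5.5/9.1 = 0.6044
For M/M/1: L = λ/(μ-λ)
L = 5.5/(9.1-5.5) = 5.5/3.60
L = 1.5278 cars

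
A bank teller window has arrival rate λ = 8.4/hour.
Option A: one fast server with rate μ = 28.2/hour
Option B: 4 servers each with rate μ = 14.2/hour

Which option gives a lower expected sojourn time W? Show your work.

Option A: single server μ = 28.2 (M/M/1)
  ρ_A = 8.4/28.2 = 0.2979
  W_A = 1/(μ-λ) = 1/(28.2-8.4) = 1/19.80 = 0.05051

Option B: 4 servers μ = 14.2 (M/M/4)
  ρ_B = λ/(cμ) = 8.4/(4×14.2) = 0.1479
  Offered load a = λ/μ = cρ = 8.4/14.2 = 0.5915
  P₀ = [ Σₙ₌₀^3 aⁿ/n! + a^4/(4!(1-ρ)) ]⁻¹
  Σ = a^0/0! + a^1/1! + a^2/2! + a^3/3! = 1.0000 + 0.5915 + 0.1750 + 0.03450 = 1.8010
  a^4/(4!(1-ρ)) = 0.12245/(24 × 0.85211) = 0.005988
  P₀ = 1/(1.8010 + 0.005988) = 0.5534
  Lq = P₀·a^4·ρ / (4!(1-ρ)²) = 0.55340 × 0.12245 × 0.14789 / (24 × 0.72610) = 0.0005751
  Wq_B = Lq/λ = 0.0005751/8.4 = 0.00006846
  W_B = Wq_B + 1/μ = 0.00006846 + 0.07042 = 0.07049

Since W_A = 0.05051 < W_B = 0.07049, Option A (single fast server) has the shorter time in system.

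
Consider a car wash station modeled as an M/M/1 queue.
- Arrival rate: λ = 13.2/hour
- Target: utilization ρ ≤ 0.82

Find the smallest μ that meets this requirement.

ρ = λ/μ, so μ = λ/ρ
μ ≥ 13.2/0.82 = 16.0976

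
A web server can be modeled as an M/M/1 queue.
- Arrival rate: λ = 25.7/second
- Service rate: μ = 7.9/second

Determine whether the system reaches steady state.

Stability requires ρ = λ/(cμ) < 1
ρ = 25.7/(1 × 7.9) = 25.7/7.90 = 3.2532
Since 3.2532 ≥ 1, the system is UNSTABLE.
Queue grows without bound. Need μ > λ = 25.7.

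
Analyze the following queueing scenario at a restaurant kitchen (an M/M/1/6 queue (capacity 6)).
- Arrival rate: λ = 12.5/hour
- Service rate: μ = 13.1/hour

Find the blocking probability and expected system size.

ρ = λ/μ = 12.5/13.1 = 0.9542
P₀ = (1-ρ)/(1-ρ^(K+1)) = (1-0.9542)/(1-0.9542^7) = 0.04580/0.2798 = 0.1637
P_K = P₀×ρ^K = 0.1637 × 0.9542^6 = 0.1637 × 0.7548 = 0.1236
Blocking probability P_6 = 0.1236 (12.36%)
L = ρ[1 - (K+1)ρ^K + Kρ^(K+1)] / [(1-ρ)(1-ρ^(K+1))]
L = 0.9542 × (1 - 7×0.75481 + 6×0.72024) / ((1 - 0.9542) × (1 - 0.72024)) = 2.8128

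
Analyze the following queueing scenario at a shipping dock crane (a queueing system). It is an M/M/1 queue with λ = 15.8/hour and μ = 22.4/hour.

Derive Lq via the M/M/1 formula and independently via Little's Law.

Method 1 (direct): Lq = λ²/(μ(μ-λ)) = 249.64/(22.4 × 6.60) = 1.6886

Method 2 (Little's Law):
W = 1/(μ-λ) = 1/6.60 = 0.151515
Wq = W - 1/μ = 0.151515 - 0.0446429 = 0.106872
Lq = λWq = 15.8 × 0.106872 = 1.6886 ✔ (matches Method 1)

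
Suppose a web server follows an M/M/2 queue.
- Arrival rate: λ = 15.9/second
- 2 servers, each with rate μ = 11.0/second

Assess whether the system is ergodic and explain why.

Stability requires ρ = λ/(cμ) < 1
ρ = 15.9/(2 × 11.0) = 15.9/22.00 = 0.7227
Since 0.7227 < 1, the system is STABLE.
The servers are busy 72.27% of the time.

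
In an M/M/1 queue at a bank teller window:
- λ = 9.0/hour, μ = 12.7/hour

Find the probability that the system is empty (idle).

ρ = λ/μ = 9.0/12.7 = 0.7087
P(0) = 1 - ρ = 1 - 0.7087 = 0.2913
The server is idle 29.13% of the time.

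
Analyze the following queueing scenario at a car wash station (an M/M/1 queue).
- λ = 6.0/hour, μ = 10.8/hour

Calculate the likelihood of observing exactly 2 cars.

ρ = λ/μ = 6.0/10.8 = 0.5556
P(n) = (1-ρ)ρⁿ
P(2) = (1-0.5556) × 0.5556^2
P(2) = 0.4444 × 0.3087
P(2) = 0.1372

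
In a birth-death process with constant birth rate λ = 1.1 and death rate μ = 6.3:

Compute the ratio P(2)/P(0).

For constant rates: P(n)/P(0) = (λ/μ)^n
P(2)/P(0) = (1.1/6.3)^2 = 0.1746^2 = 0.03049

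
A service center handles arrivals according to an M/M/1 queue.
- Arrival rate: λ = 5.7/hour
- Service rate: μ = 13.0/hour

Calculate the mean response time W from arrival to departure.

First, compute utilization: ρ = λ/μ = 5.7/13.0 = 0.4385
For M/M/1: W = 1/(μ-λ)
W = 1/(13.0-5.7) = 1/7.30
W = 0.1370 hours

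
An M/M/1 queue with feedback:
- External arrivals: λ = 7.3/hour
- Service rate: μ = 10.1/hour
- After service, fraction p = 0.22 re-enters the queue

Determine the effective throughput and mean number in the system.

Effective arrival rate: λ_eff = λ/(1-p) = 7.3/(1-0.22) = 7.3/0.78 = 9.358974
ρ = λ_eff/μ = 9.358974/10.1 = 0.9266311
L = ρ/(1-ρ) = 0.9266311/(1-0.9266311) = 12.6298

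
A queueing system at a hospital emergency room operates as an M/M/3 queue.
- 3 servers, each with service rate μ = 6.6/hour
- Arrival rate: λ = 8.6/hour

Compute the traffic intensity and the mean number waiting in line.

Traffic intensity: ρ = λ/(cμ) = 8.6/(3×6.6) = 0.4343
Since ρ = 0.4343 < 1, system is stable.
Offered load a = λ/μ = cρ = 8.6/6.6 = 1.3030
P₀ = [ Σₙ₌₀^2 aⁿ/n! + a^3/(3!(1-ρ)) ]⁻¹
Σ = a^0/0! + a^1/1! + a^2/2! = 1.00000 + 1.30303 + 0.848944 = 3.1520
a^3/(3!(1-ρ)) = 2.2124/(6 × 0.56566) = 0.6519
P₀ = 1/(3.1520 + 0.6519) = 0.2629
Lq = P₀·a^3·ρ / (3!(1-ρ)²) = 0.2629 × 2.2124 × 0.4343 / (6 × 0.3200) = 0.1316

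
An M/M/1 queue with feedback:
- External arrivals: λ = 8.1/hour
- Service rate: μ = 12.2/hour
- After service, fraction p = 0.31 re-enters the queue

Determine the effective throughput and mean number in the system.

Effective arrival rate: λ_eff = λ/(1-p) = 8.1/(1-0.31) = 8.1/0.69 = 11.73913
ρ = λ_eff/μ = 11.73913/12.2 = 0.9622238
L = ρ/(1-ρ) = 0.9622238/(1-0.9622238) = 25.4717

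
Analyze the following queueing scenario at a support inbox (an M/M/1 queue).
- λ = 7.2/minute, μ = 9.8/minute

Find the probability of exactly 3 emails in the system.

ρ = λ/μ = 7.2/9.8 = 0.7347
P(n) = (1-ρ)ρⁿ
P(3) = (1-0.7347) × 0.7347^3
P(3) = 0.2653 × 0.3966
P(3) = 0.1052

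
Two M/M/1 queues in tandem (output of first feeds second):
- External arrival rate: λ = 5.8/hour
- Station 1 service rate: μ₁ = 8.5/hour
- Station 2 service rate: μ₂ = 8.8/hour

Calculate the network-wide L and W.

By Jackson's theorem, each station behaves as independent M/M/1.
Station 1: ρ₁ = 5.8/8.5 = 0.6824, L₁ = ρ₁/(1-ρ₁) = λ/(μ₁-λ) = 5.8/2.70 = 2.14815
Station 2: ρ₂ = 5.8/8.8 = 0.6591, L₂ = ρ₂/(1-ρ₂) = λ/(μ₂-λ) = 5.8/3.00 = 1.93333
Total: L = L₁ + L₂ = 2.14815 + 1.93333 = 4.0815
W = L/λ = 4.0815/5.8 = 0.7037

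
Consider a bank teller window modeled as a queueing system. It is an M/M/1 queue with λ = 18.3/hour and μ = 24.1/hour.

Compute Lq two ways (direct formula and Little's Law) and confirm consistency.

Method 1 (direct): Lq = λ²/(μ(μ-λ)) = 334.89/(24.1 × 5.80) = 2.3958

Method 2 (Little's Law):
W = 1/(μ-λ) = 1/5.80 = 0.17241
Wq = W - 1/μ = 0.17241 - 0.041494 = 0.13092
Lq = λWq = 18.3 × 0.13092 = 2.3958 ✔ (matches Method 1)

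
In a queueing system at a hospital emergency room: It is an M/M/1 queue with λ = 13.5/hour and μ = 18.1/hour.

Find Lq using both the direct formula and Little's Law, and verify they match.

Method 1 (direct): Lq = λ²/(μ(μ-λ)) = 182.25/(18.1 × 4.60) = 2.1889

Method 2 (Little's Law):
W = 1/(μ-λ) = 1/4.60 = 0.21739
Wq = W - 1/μ = 0.21739 - 0.055249 = 0.16214
Lq = λWq = 13.5 × 0.16214 = 2.1889 ✔ (matches Method 1)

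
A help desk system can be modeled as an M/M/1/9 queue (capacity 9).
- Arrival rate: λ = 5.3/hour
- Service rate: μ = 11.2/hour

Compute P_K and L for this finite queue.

ρ = λ/μ = 5.3/11.2 = 0.473214
P₀ = (1-ρ)/(1-ρ^(K+1)) = (1-0.473214)/(1-0.473214^10) = 0.5268/0.9994 = 0.5271
P_K = P₀×ρ^K = 0.5271 × 0.473214^9 = 0.5271 × 0.001190 = 0.0006272
Blocking probability P_9 = 0.0006272 (0.06272%)
L = ρ[1 - (K+1)ρ^K + Kρ^(K+1)] / [(1-ρ)(1-ρ^(K+1))]
L = 0.473214 × (1 - 10×0.001190 + 9×0.0005631) / ((1 - 0.473214) × (1 - 0.0005631)) = 0.8927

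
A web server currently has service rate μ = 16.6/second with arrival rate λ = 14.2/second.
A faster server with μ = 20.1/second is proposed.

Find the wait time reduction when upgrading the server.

System 1: ρ₁ = 14.2/16.6 = 0.8554, W₁ = 1/(16.6-14.2) = 0.4167
System 2: ρ₂ = 14.2/20.1 = 0.7065, W₂ = 1/(20.1-14.2) = 0.1695
Improvement: (W₁-W₂)/W₁ = (0.4167-0.1695)/0.4167 = 59.32%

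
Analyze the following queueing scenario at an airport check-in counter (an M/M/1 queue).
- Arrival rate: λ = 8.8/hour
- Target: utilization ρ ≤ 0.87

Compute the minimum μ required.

ρ = λ/μ, so μ = λ/ρ
μ ≥ 8.8/0.87 = 10.1149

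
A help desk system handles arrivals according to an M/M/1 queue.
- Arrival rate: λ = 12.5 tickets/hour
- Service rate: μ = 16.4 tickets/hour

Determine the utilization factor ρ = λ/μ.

Server utilization: ρ = λ/μ
ρ = 12.5/16.4 = 0.7622
The server is busy 76.22% of the time.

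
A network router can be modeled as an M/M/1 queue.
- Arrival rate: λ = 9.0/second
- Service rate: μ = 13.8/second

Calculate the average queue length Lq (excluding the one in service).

ρ = λ/μ = 9.0/13.8 = 0.6522
For M/M/1: Lq = λ²/(μ(μ-λ))
Lq = 81.00/(13.8 × 4.80)
Lq = 1.2228 packets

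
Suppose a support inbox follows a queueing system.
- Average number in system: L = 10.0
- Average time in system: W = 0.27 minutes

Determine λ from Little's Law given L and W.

Little's Law: L = λW, so λ = L/W
λ = 10.0/0.27 = 37.0370 emails/minute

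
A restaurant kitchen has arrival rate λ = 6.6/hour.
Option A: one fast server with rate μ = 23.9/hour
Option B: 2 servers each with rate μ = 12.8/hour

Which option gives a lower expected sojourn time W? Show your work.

Option A: single server μ = 23.9 (M/M/1)
  ρ_A = 6.6/23.9 = 0.2762
  W_A = 1/(μ-λ) = 1/(23.9-6.6) = 1/17.30 = 0.05780

Option B: 2 servers μ = 12.8 (M/M/2)
  ρ_B = λ/(cμ) = 6.6/(2×12.8) = 0.2578
  Offered load a = λ/μ = cρ = 6.6/12.8 = 0.5156
  P₀ = [ Σₙ₌₀^1 aⁿ/n! + a^2/(2!(1-ρ)) ]⁻¹
  Σ = a^0/0! + a^1/1! = 1.0000 + 0.5156 = 1.5156
  a^2/(2!(1-ρ)) = 0.2659/(2 × 0.7422) = 0.1791
  P₀ = 1/(1.5156 + 0.1791) = 0.5901
  Lq = P₀·a^2·ρ / (2!(1-ρ)²) = 0.59006 × 0.26587 × 0.25781 / (2 × 0.55084) = 0.03671
  Wq_B = Lq/λ = 0.0367124/6.6 = 0.0055625
  W_B = Wq_B + 1/μ = 0.0055625 + 0.078125 = 0.08369

Since W_A = 0.05780 < W_B = 0.08369, Option A (single fast server) has the shorter time in system.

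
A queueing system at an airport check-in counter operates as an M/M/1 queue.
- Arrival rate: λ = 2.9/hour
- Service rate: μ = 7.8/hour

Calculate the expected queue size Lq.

ρ = λ/μ = 2.9/7.8 = 0.3718
For M/M/1: Lq = λ²/(μ(μ-λ))
Lq = 8.41/(7.8 × 4.90)
Lq = 0.2200 passengers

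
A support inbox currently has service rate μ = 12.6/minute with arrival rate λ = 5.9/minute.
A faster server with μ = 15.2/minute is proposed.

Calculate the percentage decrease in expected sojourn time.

System 1: ρ₁ = 5.9/12.6 = 0.4683, W₁ = 1/(12.6-5.9) = 0.149254
System 2: ρ₂ = 5.9/15.2 = 0.3882, W₂ = 1/(15.2-5.9) = 0.107527
Improvement: (W₁-W₂)/W₁ = (0.149254-0.107527)/0.149254 = 27.96%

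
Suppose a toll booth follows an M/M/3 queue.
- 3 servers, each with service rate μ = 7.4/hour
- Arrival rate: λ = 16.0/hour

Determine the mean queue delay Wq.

Traffic intensity: ρ = λ/(cμ) = 16.0/(3×7.4) = 0.7207
Since ρ = 0.7207 < 1, system is stable.
Offered load a = λ/μ = cρ = 16.0/7.4 = 2.1622
P₀ = [ Σₙ₌₀^2 aⁿ/n! + a^3/(3!(1-ρ)) ]⁻¹
Σ = a^0/0! + a^1/1! + a^2/2! = 1.00000 + 2.16216 + 2.33747 = 5.4996
a^3/(3!(1-ρ)) = 10.1080/(6 × 0.27928) = 6.0322
P₀ = 1/(5.4996 + 6.0322) = 0.08672
Lq = P₀·a^3·ρ / (3!(1-ρ)²) = 0.08672 × 10.1080 × 0.7207 / (6 × 0.07800) = 1.3499
Wq = Lq/λ = 1.3499/16.0 = 0.08437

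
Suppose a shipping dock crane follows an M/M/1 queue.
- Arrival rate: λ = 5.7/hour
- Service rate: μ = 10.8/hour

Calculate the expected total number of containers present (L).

ρ = λ/μ = 5.7/10.8 = 0.5278
For M/M/1: L = λ/(μ-λ)
L = 5.7/(10.8-5.7) = 5.7/5.10
L = 1.1176 containers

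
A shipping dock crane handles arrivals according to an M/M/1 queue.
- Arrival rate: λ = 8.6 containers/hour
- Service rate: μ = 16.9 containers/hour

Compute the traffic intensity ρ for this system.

Server utilization: ρ = λ/μ
ρ = 8.6/16.9 = 0.5089
The server is busy 50.89% of the time.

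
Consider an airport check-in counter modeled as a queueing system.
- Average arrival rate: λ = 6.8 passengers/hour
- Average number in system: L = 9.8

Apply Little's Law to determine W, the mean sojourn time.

Little's Law: L = λW, so W = L/λ
W = 9.8/6.8 = 1.4412 hours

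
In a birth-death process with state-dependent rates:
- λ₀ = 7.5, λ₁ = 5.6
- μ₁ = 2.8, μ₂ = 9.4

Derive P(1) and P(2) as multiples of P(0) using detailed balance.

Balance equations:
State 0: λ₀P₀ = μ₁P₁ → P₁ = (λ₀/μ₁)P₀ = (7.5/2.8)P₀ = 2.6786P₀
State 1: P₂ = (λ₀λ₁)/(μ₁μ₂)P₀ = (7.5×5.6)/(2.8×9.4)P₀ = 1.5957P₀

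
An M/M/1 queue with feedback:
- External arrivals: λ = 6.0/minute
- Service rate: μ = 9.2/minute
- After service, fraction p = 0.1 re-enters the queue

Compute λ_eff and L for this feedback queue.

Effective arrival rate: λ_eff = λ/(1-p) = 6.0/(1-0.1) = 6.0/0.90 = 6.6667
ρ = λ_eff/μ = 6.6667/9.2 = 0.72464
L = ρ/(1-ρ) = 0.72464/(1-0.72464) = 2.6316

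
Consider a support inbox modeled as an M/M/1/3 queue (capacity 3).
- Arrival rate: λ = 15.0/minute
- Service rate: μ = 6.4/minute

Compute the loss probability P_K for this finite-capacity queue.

ρ = λ/μ = 15.0/6.4 = 2.3438
P₀ = (1-ρ)/(1-ρ^(K+1)) = (1-2.3438)/(1-2.3438^4) = -1.3438/-29.1774 = 0.04606
P_K = P₀×ρ^K = 0.04606 × 2.3438^3 = 0.04606 × 12.8754 = 0.5930
Blocking probability = 59.30%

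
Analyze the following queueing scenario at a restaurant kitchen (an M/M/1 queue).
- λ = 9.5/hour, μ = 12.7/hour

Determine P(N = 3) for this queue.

ρ = λ/μ = 9.5/12.7 = 0.7480
P(n) = (1-ρ)ρⁿ
P(3) = (1-0.7480) × 0.7480^3
P(3) = 0.2520 × 0.4185
P(3) = 0.1055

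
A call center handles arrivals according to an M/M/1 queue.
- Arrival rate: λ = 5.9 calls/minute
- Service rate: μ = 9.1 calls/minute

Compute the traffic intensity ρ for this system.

Server utilization: ρ = λ/μ
ρ = 5.9/9.1 = 0.6484
The server is busy 64.84% of the time.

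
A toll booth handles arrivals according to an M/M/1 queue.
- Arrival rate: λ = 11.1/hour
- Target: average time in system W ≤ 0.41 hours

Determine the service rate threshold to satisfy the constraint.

For M/M/1: W = 1/(μ-λ)
Need W ≤ 0.41, so 1/(μ-λ) ≤ 0.41
μ - λ ≥ 1/0.41 = 2.4390
μ ≥ 11.1 + 2.4390 = 13.5390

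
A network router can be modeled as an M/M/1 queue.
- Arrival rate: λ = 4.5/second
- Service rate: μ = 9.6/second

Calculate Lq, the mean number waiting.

ρ = λ/μ = 4.5/9.6 = 0.4688
For M/M/1: Lq = λ²/(μ(μ-λ))
Lq = 20.25/(9.6 × 5.10)
Lq = 0.4136 packets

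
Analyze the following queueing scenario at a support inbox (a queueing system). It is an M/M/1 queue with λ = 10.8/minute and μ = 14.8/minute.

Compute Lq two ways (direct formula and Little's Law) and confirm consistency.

Method 1 (direct): Lq = λ²/(μ(μ-λ)) = 116.64/(14.8 × 4.00) = 1.9703

Method 2 (Little's Law):
W = 1/(μ-λ) = 1/4.00 = 0.25000
Wq = W - 1/μ = 0.25000 - 0.067568 = 0.182432
Lq = λWq = 10.8 × 0.182432 = 1.9703 ✔ (matches Method 1)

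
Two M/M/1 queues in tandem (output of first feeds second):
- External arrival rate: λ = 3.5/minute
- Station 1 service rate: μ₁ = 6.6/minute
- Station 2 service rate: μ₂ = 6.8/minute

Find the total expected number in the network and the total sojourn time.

By Jackson's theorem, each station behaves as independent M/M/1.
Station 1: ρ₁ = 3.5/6.6 = 0.5303, L₁ = ρ₁/(1-ρ₁) = λ/(μ₁-λ) = 3.5/3.10 = 1.1290
Station 2: ρ₂ = 3.5/6.8 = 0.5147, L₂ = ρ₂/(1-ρ₂) = λ/(μ₂-λ) = 3.5/3.30 = 1.0606
Total: L = L₁ + L₂ = 1.1290 + 1.0606 = 2.1896
W = L/λ = 2.1896/3.5 = 0.6256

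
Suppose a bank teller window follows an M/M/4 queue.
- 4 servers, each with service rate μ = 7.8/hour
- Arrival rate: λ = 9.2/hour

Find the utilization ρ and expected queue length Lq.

Traffic intensity: ρ = λ/(cμ) = 9.2/(4×7.8) = 0.2949
Since ρ = 0.2949 < 1, system is stable.
Offered load a = λ/μ = cρ = 9.2/7.8 = 1.1795
P₀ = [ Σₙ₌₀^3 aⁿ/n! + a^4/(4!(1-ρ)) ]⁻¹
Σ = a^0/0! + a^1/1! + a^2/2! + a^3/3! = 1.0000 + 1.1795 + 0.6956 + 0.2735 = 3.1486
a^4/(4!(1-ρ)) = 1.9354/(24 × 0.7051) = 0.1144
P₀ = 1/(3.1486 + 0.1144) = 0.3065
Lq = P₀·a^4·ρ / (4!(1-ρ)²) = 0.3065 × 1.9354 × 0.2949 / (24 × 0.4972) = 0.01466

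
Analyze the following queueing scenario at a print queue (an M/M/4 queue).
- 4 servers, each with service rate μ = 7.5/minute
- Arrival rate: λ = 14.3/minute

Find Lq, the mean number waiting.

Traffic intensity: ρ = λ/(cμ) = 14.3/(4×7.5) = 0.4767
Since ρ = 0.4767 < 1, system is stable.
Offered load a = λ/μ = cρ = 14.3/7.5 = 1.9067
P₀ = [ Σₙ₌₀^3 aⁿ/n! + a^4/(4!(1-ρ)) ]⁻¹
Σ = a^0/0! + a^1/1! + a^2/2! + a^3/3! = 1.0000 + 1.9067 + 1.8177 + 1.1552 = 5.8796
a^4/(4!(1-ρ)) = 13.2160/(24 × 0.52333) = 1.0522
P₀ = 1/(5.8796 + 1.0522) = 0.1443
Lq = P₀·a^4·ρ / (4!(1-ρ)²) = 0.1443 × 13.2160 × 0.4767 / (24 × 0.2739) = 0.1383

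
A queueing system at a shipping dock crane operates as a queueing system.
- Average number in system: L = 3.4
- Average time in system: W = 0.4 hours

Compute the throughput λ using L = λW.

Little's Law: L = λW, so λ = L/W
λ = 3.4/0.4 = 8.5000 containers/hour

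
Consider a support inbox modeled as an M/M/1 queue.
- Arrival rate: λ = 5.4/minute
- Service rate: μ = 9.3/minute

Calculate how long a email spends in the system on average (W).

First, compute utilization: ρ = λ/μ = 5.4/9.3 = 0.5806
For M/M/1: W = 1/(μ-λ)
W = 1/(9.3-5.4) = 1/3.90
W = 0.2564 minutes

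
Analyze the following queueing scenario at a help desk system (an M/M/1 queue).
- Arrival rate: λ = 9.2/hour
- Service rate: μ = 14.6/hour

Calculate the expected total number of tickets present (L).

ρ = λ/μ = 9.2/14.6 = 0.6301
For M/M/1: L = λ/(μ-λ)
L = 9.2/(14.6-9.2) = 9.2/5.40
L = 1.7037 tickets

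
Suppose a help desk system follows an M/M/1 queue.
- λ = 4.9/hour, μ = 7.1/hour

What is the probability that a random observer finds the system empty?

ρ = λ/μ = 4.9/7.1 = 0.6901
P(0) = 1 - ρ = 1 - 0.6901 = 0.3099
The server is idle 30.99% of the time.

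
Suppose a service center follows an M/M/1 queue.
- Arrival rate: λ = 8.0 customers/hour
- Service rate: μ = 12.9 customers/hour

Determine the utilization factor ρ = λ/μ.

Server utilization: ρ = λ/μ
ρ = 8.0/12.9 = 0.6202
The server is busy 62.02% of the time.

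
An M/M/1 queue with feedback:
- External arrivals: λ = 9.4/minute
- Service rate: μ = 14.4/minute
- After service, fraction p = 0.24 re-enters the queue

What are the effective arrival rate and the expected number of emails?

Effective arrival rate: λ_eff = λ/(1-p) = 9.4/(1-0.24) = 9.4/0.76 = 12.36842
ρ = λ_eff/μ = 12.36842/14.4 = 0.858918
L = ρ/(1-ρ) = 0.858918/(1-0.858918) = 6.0881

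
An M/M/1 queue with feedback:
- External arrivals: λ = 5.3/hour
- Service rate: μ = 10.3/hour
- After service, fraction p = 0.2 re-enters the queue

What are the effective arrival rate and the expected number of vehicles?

Effective arrival rate: λ_eff = λ/(1-p) = 5.3/(1-0.2) = 5.3/0.80 = 6.6250
ρ = λ_eff/μ = 6.6250/10.3 = 0.6432
L = ρ/(1-ρ) = 0.6432/(1-0.6432) = 1.8027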